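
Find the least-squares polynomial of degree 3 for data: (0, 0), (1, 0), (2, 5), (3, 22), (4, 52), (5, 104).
-1/63 + (-223/189)x + (20/63)x² + (22/27)x³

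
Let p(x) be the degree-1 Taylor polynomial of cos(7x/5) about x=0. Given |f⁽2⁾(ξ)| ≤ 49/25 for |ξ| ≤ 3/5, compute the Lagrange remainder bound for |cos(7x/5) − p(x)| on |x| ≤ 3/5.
441/1250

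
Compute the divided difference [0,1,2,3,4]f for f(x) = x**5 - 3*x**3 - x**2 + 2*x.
10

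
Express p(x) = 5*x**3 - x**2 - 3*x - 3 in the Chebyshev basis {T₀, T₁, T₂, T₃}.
(-7/2)T₀ + (3/4)T₁ + (-1/2)T₂ + (5/4)T₃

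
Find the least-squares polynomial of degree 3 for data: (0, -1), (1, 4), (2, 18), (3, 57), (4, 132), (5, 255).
-5/6 + (785/252)x + (-79/84)x² + (19/9)x³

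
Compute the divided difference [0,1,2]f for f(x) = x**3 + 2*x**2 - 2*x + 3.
5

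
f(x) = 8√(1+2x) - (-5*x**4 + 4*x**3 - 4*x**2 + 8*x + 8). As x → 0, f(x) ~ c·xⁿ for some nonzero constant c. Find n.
5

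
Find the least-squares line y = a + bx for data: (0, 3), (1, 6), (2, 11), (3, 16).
a = 12/5, b = 22/5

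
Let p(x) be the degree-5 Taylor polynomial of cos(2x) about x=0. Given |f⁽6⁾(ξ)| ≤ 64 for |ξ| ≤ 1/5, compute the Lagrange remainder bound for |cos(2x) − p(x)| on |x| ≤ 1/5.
4/703125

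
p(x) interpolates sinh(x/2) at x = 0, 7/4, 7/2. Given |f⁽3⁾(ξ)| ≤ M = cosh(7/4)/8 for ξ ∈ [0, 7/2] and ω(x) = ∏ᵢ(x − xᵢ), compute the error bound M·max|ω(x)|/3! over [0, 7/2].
343*sqrt(3)*cosh(7/4)/13824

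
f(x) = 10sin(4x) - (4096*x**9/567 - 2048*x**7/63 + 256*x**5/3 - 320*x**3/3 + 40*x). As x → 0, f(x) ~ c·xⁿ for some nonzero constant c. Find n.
11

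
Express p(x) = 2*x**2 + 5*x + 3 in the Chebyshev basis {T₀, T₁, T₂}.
(4)T₀ + (5)T₁ + T₂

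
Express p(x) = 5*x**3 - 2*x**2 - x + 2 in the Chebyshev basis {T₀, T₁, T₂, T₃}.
T₀ + (11/4)T₁ - T₂ + (5/4)T₃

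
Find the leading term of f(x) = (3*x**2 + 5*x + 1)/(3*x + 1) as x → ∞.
x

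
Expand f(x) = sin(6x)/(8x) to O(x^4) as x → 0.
3/4 - 9*x**2/2 + O(x**4)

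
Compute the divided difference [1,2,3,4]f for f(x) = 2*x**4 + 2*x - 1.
20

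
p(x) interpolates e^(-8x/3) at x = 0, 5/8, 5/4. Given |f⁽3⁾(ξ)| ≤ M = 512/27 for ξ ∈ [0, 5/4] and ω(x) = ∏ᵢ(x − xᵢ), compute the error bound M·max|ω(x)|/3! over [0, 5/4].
125*sqrt(3)/729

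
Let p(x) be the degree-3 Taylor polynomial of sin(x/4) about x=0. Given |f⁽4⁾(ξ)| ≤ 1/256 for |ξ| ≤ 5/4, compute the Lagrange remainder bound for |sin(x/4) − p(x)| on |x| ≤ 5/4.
625/1572864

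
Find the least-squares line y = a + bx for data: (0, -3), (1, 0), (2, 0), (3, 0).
a = -21/10, b = 9/10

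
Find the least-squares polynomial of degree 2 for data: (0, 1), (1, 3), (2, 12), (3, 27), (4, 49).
34/35 + (-8/7)x + (23/7)x²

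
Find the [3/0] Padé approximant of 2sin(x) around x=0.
x*(6 - x**2)/3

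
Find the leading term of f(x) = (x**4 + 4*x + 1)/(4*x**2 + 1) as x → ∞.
x**2/4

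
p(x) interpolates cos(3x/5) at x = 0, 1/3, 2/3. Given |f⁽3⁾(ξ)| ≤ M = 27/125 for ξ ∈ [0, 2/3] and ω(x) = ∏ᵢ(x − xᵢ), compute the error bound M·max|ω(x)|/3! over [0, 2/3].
sqrt(3)/3375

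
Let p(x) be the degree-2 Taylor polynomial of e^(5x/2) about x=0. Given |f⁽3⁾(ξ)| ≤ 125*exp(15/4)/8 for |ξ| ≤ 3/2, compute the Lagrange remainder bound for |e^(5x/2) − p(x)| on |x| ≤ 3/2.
1125*exp(15/4)/128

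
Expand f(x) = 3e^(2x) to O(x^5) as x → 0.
3 + 6*x + 6*x**2 + 4*x**3 + 2*x**4 + O(x**5)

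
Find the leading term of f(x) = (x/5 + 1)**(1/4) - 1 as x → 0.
x/20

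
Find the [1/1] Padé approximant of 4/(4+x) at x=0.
1/(x/4 + 1)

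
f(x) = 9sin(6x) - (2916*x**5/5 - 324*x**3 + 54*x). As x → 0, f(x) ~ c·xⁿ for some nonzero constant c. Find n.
7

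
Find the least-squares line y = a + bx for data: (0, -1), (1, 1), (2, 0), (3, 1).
a = -1/2, b = 1/2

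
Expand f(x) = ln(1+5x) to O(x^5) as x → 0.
5*x - 25*x**2/2 + 125*x**3/3 - 625*x**4/4 + O(x**5)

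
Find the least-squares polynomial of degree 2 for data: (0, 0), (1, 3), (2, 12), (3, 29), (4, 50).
-4/35 + (1/35)x + (22/7)x²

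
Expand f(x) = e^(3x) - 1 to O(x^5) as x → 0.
3*x + 9*x**2/2 + 9*x**3/2 + 27*x**4/8 + O(x**5)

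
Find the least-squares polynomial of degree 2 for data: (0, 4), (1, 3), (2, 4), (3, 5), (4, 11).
21/5 + (-12/5)x + x²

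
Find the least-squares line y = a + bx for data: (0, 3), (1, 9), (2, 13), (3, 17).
a = 18/5, b = 23/5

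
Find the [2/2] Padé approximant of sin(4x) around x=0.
4*x/(8*x**2/3 + 1)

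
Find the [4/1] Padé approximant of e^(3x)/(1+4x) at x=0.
(150201*x**4/38840 + 21159*x**3/4855 + 43857*x**2/9710 + 14484*x/4855 + 1)/(19339*x/4855 + 1)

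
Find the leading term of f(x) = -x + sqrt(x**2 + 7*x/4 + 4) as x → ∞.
7/8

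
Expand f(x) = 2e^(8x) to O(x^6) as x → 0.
2 + 16*x + 64*x**2 + 512*x**3/3 + 1024*x**4/3 + 8192*x**5/15 + O(x**6)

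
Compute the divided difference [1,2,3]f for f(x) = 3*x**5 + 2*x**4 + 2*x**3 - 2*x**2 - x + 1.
330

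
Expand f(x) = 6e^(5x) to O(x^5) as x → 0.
6 + 30*x + 75*x**2 + 125*x**3 + 625*x**4/4 + O(x**5)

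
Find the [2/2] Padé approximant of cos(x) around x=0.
(1 - 5*x**2/12)/(x**2/12 + 1)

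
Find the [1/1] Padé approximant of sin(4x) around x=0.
4*x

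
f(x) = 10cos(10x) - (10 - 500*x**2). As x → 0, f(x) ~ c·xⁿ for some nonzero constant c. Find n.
4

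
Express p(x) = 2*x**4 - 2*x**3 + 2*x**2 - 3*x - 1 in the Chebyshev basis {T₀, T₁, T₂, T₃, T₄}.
(3/4)T₀ + (-9/2)T₁ + (2)T₂ + (-1/2)T₃ + (1/4)T₄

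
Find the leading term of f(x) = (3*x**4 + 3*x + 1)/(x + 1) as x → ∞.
3*x**3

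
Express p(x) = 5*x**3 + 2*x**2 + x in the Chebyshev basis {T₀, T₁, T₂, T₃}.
T₀ + (19/4)T₁ + T₂ + (5/4)T₃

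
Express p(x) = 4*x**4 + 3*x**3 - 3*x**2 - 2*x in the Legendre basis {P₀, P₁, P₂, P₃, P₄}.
(-1/5)P₀ + (-1/5)P₁ + (2/7)P₂ + (6/5)P₃ + (32/35)P₄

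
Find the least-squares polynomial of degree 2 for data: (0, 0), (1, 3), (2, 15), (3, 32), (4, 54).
-16/35 + (99/70)x + (43/14)x²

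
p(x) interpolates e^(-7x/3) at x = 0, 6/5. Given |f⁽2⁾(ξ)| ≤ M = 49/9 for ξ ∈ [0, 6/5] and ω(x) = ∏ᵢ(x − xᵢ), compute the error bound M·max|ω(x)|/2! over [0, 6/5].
49/50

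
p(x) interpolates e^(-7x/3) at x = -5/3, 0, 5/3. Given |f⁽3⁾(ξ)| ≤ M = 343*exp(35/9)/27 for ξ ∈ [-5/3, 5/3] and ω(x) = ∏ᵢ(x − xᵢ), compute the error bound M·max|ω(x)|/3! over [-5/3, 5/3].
42875*sqrt(3)*exp(35/9)/19683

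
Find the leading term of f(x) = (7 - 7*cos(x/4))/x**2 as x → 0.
7/32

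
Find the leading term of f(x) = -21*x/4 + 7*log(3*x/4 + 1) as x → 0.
-63*x**2/32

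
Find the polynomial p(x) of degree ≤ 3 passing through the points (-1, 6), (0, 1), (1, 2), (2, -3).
-2*x**3 + 3*x**2 + 1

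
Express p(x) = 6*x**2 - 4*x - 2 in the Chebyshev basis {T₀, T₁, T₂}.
T₀ + (-4)T₁ + (3)T₂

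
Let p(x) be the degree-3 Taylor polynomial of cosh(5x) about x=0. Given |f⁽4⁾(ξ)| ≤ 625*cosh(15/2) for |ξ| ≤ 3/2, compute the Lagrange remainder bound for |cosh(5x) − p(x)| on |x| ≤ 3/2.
16875*cosh(15/2)/128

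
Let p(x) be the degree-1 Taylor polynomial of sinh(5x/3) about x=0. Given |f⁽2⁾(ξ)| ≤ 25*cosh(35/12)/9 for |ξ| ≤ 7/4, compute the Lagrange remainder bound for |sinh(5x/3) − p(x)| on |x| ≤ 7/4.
1225*cosh(35/12)/288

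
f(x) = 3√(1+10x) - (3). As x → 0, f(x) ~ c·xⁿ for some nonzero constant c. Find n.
1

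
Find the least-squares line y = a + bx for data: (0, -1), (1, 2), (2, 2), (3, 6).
a = -9/10, b = 21/10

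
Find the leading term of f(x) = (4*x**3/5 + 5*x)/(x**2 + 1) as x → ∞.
4*x/5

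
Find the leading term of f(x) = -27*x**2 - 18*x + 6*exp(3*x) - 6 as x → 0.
27*x**3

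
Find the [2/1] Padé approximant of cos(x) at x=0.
1 - x**2/2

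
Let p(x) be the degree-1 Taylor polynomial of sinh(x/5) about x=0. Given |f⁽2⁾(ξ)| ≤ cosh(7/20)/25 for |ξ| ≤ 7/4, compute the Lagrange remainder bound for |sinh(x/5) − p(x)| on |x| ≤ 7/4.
49*cosh(7/20)/800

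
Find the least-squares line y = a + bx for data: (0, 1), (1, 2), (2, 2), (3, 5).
a = 7/10, b = 6/5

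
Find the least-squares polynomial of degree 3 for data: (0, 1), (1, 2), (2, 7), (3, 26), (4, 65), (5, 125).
83/63 + (-95/54)x + (137/252)x² + (103/108)x³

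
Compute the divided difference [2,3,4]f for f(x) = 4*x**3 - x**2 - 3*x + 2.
35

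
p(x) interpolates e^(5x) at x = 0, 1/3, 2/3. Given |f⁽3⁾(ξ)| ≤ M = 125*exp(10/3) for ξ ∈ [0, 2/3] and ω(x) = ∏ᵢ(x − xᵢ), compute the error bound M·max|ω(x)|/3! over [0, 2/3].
125*sqrt(3)*exp(10/3)/729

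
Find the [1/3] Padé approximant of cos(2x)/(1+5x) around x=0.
(1 - x/3)/(28*x**3/3 + x**2/3 + 14*x/3 + 1)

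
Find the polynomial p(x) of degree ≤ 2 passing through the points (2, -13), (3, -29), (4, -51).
-3*x**2 - x + 1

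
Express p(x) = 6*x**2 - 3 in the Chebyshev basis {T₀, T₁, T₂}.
(3)T₂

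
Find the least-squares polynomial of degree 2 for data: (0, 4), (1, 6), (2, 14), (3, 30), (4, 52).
142/35 + (-12/7)x + (24/7)x²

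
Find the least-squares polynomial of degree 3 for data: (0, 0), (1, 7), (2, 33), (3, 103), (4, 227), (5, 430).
5/42 + (415/252)x + (19/12)x² + (55/18)x³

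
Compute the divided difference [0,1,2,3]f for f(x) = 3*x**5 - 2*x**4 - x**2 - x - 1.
63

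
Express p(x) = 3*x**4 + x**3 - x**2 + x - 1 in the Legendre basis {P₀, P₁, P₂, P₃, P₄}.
(-11/15)P₀ + (8/5)P₁ + (22/21)P₂ + (2/5)P₃ + (24/35)P₄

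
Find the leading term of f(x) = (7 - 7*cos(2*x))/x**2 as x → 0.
14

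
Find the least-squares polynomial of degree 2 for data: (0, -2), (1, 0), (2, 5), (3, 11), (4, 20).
-72/35 + (17/14)x + (15/14)x²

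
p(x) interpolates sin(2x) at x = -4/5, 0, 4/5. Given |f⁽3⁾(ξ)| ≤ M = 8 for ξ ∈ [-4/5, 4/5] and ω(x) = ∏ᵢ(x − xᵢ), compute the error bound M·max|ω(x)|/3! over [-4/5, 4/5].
512*sqrt(3)/3375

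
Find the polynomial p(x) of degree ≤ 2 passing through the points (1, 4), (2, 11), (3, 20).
x**2 + 4*x - 1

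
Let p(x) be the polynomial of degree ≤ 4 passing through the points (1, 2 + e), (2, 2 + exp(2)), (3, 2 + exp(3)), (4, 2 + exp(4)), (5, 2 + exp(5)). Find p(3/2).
-35*exp(3)/64 - 5*exp(5)/128 + 35*e/128 + 2 + 35*exp(2)/32 + 7*exp(4)/32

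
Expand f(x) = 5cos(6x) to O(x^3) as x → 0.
5 - 90*x**2 + O(x**3)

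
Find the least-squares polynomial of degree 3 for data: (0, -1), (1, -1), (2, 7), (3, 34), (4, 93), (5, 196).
-22/21 + (5/9)x + (-199/84)x² + (73/36)x³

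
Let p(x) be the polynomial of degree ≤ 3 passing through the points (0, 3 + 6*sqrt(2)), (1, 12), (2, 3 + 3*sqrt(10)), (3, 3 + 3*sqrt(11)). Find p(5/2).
3/16 + 3*sqrt(2)/8 + 15*sqrt(11)/16 + 45*sqrt(10)/16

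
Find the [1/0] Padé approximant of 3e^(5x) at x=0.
15*x + 3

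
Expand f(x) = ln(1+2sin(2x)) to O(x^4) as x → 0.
4*x - 8*x**2 + 56*x**3/3 + O(x**4)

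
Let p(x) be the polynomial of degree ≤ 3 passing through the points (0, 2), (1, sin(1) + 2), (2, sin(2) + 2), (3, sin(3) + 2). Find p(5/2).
-5*sin(1)/16 + 5*sin(3)/16 + 15*sin(2)/16 + 2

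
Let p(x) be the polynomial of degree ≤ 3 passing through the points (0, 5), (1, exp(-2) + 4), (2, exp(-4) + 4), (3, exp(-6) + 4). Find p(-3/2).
(-189*exp(4) - 35 + 135*exp(2) + 169*exp(6))*exp(-6)/16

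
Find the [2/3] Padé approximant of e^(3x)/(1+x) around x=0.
(3*x**2/4 + 6*x/5 + 1)/(3*x**3/10 - 3*x**2/20 - 4*x/5 + 1)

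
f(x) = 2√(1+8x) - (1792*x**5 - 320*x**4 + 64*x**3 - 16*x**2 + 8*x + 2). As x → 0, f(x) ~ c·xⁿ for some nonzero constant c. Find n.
6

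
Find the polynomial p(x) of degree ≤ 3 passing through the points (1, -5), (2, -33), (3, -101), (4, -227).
-3*x**3 - 2*x**2 - x + 1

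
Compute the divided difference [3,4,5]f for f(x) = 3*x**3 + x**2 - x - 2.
37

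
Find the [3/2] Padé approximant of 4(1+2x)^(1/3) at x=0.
(224*x**3/405 + 112*x**2/15 + 56*x/5 + 4)/(8*x**2/9 + 32*x/15 + 1)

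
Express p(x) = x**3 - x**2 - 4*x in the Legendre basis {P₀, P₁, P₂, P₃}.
(-1/3)P₀ + (-17/5)P₁ + (-2/3)P₂ + (2/5)P₃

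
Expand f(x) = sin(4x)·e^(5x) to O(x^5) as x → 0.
4*x + 20*x**2 + 118*x**3/3 + 30*x**4 + O(x**5)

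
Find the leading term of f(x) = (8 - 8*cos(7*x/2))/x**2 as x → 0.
49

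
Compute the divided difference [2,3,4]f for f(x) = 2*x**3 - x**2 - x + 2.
17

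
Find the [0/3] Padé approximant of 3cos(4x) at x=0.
3/(8*x**2 + 1)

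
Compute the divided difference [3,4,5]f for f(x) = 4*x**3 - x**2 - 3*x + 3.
47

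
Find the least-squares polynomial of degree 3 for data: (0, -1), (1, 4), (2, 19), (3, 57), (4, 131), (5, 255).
-65/63 + (1763/378)x + (-443/252)x² + (239/108)x³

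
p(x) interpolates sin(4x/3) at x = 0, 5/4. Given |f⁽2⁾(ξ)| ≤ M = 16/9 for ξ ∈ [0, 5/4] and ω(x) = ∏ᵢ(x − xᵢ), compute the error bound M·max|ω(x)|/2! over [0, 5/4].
25/72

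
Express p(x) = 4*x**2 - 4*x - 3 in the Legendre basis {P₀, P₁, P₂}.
(-5/3)P₀ + (-4)P₁ + (8/3)P₂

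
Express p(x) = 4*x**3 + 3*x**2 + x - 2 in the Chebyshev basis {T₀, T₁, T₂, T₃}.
(-1/2)T₀ + (4)T₁ + (3/2)T₂ + T₃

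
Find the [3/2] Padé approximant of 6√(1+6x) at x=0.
(81*x**3/2 + 243*x**2/2 + 54*x + 6)/(27*x**2/4 + 6*x + 1)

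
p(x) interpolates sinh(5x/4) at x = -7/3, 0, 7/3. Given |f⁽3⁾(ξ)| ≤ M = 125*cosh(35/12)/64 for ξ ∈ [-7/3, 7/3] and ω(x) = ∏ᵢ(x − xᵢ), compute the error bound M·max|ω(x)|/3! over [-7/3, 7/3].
42875*sqrt(3)*cosh(35/12)/46656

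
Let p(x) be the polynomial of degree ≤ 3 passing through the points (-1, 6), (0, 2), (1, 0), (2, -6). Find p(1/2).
9/8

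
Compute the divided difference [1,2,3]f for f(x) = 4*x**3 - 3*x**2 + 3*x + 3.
21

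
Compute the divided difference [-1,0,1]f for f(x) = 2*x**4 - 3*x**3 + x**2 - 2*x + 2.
3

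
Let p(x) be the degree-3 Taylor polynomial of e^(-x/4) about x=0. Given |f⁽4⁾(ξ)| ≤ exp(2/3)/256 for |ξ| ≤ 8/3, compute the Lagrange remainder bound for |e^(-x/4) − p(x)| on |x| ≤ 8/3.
2*exp(2/3)/243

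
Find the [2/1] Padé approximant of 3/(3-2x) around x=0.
1/(1 - 2*x/3)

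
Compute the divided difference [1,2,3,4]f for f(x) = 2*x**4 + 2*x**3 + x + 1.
22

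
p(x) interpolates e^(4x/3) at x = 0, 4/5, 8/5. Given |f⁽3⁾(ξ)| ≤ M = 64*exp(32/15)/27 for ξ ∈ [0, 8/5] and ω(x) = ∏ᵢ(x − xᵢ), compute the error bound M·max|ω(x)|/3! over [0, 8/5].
4096*sqrt(3)*exp(32/15)/91125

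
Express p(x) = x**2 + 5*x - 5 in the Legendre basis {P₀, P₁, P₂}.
(-14/3)P₀ + (5)P₁ + (2/3)P₂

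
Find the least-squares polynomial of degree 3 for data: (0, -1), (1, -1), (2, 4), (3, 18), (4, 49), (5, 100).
-1 + (-8/21)x + (-13/28)x² + (11/12)x³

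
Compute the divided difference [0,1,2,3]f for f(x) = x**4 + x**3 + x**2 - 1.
7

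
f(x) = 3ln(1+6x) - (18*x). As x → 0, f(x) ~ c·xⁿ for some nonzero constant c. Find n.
2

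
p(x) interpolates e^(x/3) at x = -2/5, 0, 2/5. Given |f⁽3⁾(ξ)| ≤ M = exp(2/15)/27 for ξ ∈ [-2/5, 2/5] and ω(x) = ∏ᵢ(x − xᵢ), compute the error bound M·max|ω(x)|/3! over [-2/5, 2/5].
8*sqrt(3)*exp(2/15)/91125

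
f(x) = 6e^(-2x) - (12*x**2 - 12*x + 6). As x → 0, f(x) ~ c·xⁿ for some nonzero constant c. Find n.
3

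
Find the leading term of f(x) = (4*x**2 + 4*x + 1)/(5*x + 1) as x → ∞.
4*x/5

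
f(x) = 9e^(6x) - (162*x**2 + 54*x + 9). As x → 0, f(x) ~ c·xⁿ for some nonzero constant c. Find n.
3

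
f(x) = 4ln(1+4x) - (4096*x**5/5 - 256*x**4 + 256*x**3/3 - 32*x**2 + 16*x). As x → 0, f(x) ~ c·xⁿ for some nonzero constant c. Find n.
6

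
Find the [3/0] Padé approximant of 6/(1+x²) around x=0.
6 - 6*x**2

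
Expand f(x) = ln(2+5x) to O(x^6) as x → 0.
log(2) + 5*x/2 - 25*x**2/8 + 125*x**3/24 - 625*x**4/64 + 625*x**5/32 + O(x**6)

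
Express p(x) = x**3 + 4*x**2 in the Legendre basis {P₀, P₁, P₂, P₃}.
(4/3)P₀ + (3/5)P₁ + (8/3)P₂ + (2/5)P₃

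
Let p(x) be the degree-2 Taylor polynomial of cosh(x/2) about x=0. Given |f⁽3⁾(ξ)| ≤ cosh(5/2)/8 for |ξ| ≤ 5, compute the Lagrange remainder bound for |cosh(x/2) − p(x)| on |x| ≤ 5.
125*cosh(5/2)/48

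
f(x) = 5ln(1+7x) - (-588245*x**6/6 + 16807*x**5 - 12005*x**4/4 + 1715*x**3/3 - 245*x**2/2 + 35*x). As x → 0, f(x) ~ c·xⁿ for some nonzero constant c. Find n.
7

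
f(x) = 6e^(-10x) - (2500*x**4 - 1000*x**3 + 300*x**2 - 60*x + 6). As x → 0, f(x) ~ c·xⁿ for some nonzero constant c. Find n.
5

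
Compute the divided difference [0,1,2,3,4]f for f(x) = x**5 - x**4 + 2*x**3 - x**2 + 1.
9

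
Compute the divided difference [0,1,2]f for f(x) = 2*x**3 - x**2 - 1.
5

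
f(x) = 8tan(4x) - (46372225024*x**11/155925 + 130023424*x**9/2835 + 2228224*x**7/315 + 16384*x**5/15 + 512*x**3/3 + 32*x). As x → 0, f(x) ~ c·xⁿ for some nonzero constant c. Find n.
13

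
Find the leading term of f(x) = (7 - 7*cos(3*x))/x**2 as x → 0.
63/2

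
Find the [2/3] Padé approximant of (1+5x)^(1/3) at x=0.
(175*x**2/18 + 20*x/3 + 1)/(-125*x**3/162 + 25*x**2/6 + 5*x + 1)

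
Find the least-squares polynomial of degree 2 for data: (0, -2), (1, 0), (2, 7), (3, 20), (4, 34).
-81/35 + (22/35)x + (15/7)x²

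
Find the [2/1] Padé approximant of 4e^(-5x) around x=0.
(50*x**2/3 - 40*x/3 + 4)/(5*x/3 + 1)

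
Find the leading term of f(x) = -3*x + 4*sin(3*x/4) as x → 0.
-9*x**3/32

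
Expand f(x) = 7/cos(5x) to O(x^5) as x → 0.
7 + 175*x**2/2 + 21875*x**4/24 + O(x**5)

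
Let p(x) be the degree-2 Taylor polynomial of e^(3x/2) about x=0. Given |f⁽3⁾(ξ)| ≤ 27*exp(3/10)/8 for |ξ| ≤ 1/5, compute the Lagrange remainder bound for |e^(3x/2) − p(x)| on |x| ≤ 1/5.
9*exp(3/10)/2000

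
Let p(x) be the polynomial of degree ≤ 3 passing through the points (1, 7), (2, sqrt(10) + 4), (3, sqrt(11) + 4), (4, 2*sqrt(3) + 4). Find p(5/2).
-sqrt(3)/8 + 9*sqrt(10)/16 + 9*sqrt(11)/16 + 61/16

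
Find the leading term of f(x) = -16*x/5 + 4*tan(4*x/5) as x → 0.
256*x**3/375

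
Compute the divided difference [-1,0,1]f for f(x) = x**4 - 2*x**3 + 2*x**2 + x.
3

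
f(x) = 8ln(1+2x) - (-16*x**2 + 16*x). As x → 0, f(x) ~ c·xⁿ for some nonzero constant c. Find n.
3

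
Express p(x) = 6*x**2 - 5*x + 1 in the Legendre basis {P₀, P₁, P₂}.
(3)P₀ + (-5)P₁ + (4)P₂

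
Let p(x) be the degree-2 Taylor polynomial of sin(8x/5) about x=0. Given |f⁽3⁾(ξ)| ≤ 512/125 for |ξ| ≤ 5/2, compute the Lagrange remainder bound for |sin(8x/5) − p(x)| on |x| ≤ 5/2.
32/3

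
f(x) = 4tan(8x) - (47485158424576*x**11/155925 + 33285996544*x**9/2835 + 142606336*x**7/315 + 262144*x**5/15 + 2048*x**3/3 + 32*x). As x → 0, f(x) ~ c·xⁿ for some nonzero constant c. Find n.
13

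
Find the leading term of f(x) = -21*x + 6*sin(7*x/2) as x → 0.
-343*x**3/8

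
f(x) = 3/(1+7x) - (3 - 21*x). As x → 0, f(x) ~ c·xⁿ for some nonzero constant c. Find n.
2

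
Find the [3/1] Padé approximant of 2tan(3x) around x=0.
18*x**3 + 6*x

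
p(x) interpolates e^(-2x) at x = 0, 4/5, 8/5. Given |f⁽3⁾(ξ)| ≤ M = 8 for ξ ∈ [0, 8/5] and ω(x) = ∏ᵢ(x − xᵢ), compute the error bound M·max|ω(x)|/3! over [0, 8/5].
512*sqrt(3)/3375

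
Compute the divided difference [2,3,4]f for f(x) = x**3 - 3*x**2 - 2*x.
6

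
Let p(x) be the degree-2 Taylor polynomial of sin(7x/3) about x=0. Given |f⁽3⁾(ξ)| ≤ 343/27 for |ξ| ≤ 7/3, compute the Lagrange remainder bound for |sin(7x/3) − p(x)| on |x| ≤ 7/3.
117649/4374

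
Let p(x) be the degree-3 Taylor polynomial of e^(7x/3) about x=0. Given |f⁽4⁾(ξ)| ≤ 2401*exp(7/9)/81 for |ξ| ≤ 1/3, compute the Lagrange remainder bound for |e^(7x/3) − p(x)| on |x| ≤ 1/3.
2401*exp(7/9)/157464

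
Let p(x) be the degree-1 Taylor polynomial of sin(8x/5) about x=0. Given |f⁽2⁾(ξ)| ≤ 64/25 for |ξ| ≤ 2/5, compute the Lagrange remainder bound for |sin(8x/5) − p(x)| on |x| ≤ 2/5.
128/625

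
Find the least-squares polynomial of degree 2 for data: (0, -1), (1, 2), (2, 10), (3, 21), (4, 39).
-31/35 + (33/70)x + (33/14)x²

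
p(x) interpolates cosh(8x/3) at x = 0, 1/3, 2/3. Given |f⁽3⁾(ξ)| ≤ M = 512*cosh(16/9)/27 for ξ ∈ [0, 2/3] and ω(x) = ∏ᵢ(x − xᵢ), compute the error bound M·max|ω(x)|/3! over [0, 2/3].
512*sqrt(3)*cosh(16/9)/19683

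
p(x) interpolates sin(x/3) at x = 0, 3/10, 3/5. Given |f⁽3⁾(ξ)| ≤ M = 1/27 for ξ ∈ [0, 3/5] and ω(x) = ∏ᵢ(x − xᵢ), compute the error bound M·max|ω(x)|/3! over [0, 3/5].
sqrt(3)/27000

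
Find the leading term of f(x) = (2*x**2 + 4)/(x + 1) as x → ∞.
2*x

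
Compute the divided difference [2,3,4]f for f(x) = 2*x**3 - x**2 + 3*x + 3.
17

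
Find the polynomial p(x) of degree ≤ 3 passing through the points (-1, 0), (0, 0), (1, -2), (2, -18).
-2*x**3 - x**2 + x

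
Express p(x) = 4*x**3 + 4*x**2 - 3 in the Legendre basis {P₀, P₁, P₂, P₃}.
(-5/3)P₀ + (12/5)P₁ + (8/3)P₂ + (8/5)P₃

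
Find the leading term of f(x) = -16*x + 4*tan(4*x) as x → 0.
256*x**3/3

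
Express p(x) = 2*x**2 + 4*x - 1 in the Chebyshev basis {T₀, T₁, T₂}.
(4)T₁ + T₂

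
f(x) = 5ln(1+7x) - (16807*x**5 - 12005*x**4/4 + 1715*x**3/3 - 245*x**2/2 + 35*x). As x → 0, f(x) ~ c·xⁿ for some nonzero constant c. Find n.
6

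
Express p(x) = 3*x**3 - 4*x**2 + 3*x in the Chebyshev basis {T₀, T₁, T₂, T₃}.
(-2)T₀ + (21/4)T₁ + (-2)T₂ + (3/4)T₃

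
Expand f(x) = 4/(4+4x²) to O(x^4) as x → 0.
1 - x**2 + O(x**4)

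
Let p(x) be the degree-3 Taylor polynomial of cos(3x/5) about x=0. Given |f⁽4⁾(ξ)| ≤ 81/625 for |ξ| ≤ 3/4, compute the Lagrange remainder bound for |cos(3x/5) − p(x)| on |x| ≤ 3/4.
2187/1280000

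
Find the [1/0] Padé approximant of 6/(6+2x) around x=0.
1 - x/3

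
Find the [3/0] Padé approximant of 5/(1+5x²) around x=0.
5 - 25*x**2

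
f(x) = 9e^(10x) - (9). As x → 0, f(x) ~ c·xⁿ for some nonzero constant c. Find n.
1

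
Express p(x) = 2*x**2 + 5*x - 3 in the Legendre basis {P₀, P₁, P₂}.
(-7/3)P₀ + (5)P₁ + (4/3)P₂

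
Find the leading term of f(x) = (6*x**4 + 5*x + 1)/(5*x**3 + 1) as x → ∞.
6*x/5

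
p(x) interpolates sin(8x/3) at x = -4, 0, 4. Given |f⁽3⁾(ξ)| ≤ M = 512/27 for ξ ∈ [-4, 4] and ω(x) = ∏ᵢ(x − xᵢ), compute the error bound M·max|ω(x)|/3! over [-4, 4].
32768*sqrt(3)/729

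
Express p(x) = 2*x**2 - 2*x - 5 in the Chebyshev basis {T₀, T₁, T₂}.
(-4)T₀ + (-2)T₁ + T₂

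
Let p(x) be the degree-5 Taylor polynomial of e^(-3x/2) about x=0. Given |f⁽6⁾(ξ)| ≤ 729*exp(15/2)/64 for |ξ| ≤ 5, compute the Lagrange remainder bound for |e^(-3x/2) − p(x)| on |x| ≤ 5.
253125*exp(15/2)/1024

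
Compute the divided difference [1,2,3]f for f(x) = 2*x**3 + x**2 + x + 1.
13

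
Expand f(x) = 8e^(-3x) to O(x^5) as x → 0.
8 - 24*x + 36*x**2 - 36*x**3 + 27*x**4 + O(x**5)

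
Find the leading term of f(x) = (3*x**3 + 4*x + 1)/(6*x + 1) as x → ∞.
x**2/2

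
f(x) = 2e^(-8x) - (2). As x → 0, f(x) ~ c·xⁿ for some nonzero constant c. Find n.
1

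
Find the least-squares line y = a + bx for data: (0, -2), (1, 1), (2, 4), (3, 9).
a = -12/5, b = 18/5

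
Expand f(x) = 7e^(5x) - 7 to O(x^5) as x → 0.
35*x + 175*x**2/2 + 875*x**3/6 + 4375*x**4/24 + O(x**5)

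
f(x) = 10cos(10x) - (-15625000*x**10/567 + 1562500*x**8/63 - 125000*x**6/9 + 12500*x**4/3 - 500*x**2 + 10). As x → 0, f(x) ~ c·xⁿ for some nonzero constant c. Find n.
12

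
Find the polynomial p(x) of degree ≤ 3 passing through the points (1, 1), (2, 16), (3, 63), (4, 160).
3*x**3 - 2*x**2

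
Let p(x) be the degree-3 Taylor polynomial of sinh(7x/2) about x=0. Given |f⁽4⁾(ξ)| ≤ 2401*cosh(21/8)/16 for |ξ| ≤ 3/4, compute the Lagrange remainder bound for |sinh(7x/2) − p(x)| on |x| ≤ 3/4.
64827*cosh(21/8)/32768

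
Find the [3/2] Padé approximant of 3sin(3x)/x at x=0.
(9 - 189*x**2/20)/(9*x**2/20 + 1)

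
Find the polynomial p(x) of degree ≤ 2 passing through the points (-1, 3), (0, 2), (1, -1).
-x**2 - 2*x + 2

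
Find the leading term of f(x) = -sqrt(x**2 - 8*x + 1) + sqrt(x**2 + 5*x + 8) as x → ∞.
13/2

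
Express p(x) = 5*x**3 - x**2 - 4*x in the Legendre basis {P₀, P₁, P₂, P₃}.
(-1/3)P₀ - P₁ + (-2/3)P₂ + (2)P₃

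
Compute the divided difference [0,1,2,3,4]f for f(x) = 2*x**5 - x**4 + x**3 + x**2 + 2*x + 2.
19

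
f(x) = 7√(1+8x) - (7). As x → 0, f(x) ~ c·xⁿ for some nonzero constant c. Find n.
1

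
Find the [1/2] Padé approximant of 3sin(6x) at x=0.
18*x/(6*x**2 + 1)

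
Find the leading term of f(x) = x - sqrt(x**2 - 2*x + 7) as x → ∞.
1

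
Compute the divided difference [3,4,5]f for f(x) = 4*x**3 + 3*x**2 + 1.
51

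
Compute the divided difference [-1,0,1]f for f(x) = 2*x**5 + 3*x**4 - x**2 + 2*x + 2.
2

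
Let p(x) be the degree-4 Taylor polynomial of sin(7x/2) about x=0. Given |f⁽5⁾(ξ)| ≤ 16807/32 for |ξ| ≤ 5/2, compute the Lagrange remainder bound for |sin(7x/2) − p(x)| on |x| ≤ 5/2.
10504375/24576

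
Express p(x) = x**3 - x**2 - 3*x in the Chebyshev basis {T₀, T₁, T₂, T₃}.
(-1/2)T₀ + (-9/4)T₁ + (-1/2)T₂ + (1/4)T₃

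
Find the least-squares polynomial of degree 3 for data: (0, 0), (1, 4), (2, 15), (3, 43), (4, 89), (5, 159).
25/126 + (-1/756)x + (575/252)x² + (22/27)x³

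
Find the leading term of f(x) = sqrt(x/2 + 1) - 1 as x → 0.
x/4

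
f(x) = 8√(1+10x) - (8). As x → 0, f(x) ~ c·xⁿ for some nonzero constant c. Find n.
1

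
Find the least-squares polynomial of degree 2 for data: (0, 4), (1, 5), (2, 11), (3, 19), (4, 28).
25/7 + (37/35)x + (9/7)x²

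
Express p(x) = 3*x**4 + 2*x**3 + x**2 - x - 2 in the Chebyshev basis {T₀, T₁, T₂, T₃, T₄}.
(-3/8)T₀ + (1/2)T₁ + (2)T₂ + (1/2)T₃ + (3/8)T₄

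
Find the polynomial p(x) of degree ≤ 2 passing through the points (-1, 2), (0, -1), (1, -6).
-x**2 - 4*x - 1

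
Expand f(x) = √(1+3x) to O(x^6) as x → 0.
1 + 3*x/2 - 9*x**2/8 + 27*x**3/16 - 405*x**4/128 + 1701*x**5/256 + O(x**6)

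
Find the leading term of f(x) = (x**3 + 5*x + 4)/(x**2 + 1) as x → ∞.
x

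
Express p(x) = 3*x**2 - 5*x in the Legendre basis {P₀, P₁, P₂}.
P₀ + (-5)P₁ + (2)P₂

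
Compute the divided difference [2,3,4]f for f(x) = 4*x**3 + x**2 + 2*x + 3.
37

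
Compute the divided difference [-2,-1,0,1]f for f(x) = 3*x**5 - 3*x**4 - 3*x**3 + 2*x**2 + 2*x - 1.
18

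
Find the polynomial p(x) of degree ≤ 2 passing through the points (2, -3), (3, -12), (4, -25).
-2*x**2 + x + 3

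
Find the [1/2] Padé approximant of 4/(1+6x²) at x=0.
4/(6*x**2 + 1)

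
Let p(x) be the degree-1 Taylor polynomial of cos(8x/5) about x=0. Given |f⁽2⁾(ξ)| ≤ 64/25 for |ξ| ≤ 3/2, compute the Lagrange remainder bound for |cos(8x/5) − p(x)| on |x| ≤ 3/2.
72/25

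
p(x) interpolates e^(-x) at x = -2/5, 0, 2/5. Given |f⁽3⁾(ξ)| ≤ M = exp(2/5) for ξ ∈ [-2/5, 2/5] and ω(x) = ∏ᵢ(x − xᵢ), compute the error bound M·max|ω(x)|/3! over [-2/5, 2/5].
8*sqrt(3)*exp(2/5)/3375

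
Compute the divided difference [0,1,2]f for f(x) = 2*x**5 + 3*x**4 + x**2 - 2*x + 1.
52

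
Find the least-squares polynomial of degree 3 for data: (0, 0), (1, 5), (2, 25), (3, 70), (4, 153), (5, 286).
-11/126 + (1763/756)x + (269/252)x² + (107/54)x³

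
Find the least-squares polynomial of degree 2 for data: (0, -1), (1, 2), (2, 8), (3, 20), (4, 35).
-32/35 + (3/7)x + (15/7)x²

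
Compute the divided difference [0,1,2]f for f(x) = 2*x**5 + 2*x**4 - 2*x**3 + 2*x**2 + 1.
40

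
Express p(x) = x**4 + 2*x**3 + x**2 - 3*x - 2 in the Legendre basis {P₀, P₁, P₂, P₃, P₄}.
(-22/15)P₀ + (-9/5)P₁ + (26/21)P₂ + (4/5)P₃ + (8/35)P₄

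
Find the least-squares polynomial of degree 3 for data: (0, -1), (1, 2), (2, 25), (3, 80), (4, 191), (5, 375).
-79/63 + (757/378)x + (-241/252)x² + (337/108)x³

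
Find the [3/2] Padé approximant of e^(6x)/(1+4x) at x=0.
(1098*x**3/95 + 909*x**2/95 + 90*x/19 + 1)/(-561*x**2/95 + 52*x/19 + 1)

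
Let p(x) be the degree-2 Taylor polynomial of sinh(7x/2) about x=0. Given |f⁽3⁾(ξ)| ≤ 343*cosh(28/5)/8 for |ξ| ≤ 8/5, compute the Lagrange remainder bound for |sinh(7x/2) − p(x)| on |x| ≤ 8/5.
10976*cosh(28/5)/375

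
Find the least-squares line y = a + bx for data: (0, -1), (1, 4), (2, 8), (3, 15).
a = -13/10, b = 26/5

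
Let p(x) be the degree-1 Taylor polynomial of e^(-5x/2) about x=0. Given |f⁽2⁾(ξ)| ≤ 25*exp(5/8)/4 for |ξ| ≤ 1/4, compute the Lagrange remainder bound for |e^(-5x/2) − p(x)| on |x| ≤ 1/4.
25*exp(5/8)/128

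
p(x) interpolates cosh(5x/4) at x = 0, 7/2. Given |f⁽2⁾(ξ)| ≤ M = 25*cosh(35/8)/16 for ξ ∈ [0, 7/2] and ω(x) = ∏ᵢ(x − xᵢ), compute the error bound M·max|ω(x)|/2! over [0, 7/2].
1225*cosh(35/8)/512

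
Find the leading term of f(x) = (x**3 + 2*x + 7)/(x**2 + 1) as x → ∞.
x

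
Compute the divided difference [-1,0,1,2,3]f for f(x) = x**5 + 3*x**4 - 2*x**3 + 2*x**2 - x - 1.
8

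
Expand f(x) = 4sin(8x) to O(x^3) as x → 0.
32*x + O(x**3)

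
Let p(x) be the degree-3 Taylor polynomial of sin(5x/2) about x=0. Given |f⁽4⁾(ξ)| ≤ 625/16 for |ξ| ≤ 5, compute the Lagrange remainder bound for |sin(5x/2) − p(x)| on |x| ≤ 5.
390625/384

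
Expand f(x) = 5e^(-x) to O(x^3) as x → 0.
5 - 5*x + 5*x**2/2 + O(x**3)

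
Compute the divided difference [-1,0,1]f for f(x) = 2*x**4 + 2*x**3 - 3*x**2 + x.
-1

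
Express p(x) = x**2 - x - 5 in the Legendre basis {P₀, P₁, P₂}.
(-14/3)P₀ - P₁ + (2/3)P₂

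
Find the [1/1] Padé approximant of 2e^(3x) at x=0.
(3*x + 2)/(1 - 3*x/2)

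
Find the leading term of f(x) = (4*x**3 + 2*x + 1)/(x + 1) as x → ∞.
4*x**2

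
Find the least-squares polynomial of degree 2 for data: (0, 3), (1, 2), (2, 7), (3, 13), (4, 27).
106/35 + (-207/70)x + (31/14)x²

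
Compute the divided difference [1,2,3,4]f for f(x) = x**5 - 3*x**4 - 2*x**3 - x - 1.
33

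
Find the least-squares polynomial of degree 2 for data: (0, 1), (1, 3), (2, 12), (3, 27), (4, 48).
31/35 + (-27/35)x + (22/7)x²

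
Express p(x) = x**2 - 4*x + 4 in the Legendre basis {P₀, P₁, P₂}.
(13/3)P₀ + (-4)P₁ + (2/3)P₂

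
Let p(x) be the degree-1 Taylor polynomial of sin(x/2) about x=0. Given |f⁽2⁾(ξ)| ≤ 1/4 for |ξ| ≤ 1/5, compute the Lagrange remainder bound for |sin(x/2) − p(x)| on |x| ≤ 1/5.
1/200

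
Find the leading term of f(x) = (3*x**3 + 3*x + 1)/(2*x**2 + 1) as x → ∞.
3*x/2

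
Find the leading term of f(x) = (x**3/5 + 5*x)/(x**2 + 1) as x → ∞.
x/5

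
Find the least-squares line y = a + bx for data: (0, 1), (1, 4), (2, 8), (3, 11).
a = 9/10, b = 17/5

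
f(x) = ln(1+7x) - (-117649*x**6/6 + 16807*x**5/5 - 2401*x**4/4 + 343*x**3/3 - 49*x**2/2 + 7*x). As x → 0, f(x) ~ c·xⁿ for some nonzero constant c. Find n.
7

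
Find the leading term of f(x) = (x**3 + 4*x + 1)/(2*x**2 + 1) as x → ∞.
x/2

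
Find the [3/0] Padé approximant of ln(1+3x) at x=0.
3*x*(6*x**2 - 3*x + 2)/2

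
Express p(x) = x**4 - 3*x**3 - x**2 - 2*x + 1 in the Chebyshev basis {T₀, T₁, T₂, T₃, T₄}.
(7/8)T₀ + (-17/4)T₁ + (-3/4)T₃ + (1/8)T₄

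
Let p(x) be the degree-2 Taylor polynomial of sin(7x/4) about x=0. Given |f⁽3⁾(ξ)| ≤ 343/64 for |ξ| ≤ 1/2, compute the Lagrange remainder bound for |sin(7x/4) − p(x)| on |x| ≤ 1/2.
343/3072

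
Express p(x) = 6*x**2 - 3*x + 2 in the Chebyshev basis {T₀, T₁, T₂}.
(5)T₀ + (-3)T₁ + (3)T₂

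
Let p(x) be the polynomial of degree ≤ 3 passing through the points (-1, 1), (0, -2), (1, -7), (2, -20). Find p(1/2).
-31/8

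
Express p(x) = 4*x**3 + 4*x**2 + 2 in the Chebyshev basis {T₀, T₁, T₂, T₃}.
(4)T₀ + (3)T₁ + (2)T₂ + T₃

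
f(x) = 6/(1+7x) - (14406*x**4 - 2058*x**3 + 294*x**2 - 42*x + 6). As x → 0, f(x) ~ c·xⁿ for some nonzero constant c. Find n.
5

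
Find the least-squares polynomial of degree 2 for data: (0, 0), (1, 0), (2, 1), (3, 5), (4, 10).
2/35 + (-17/14)x + (13/14)x²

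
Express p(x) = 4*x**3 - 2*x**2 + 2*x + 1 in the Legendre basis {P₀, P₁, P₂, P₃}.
(1/3)P₀ + (22/5)P₁ + (-4/3)P₂ + (8/5)P₃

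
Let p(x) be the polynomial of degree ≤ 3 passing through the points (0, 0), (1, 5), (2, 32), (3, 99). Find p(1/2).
7/8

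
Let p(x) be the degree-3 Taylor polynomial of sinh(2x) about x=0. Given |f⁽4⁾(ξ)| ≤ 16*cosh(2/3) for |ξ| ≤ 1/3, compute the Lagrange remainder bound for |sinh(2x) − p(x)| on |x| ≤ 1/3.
2*cosh(2/3)/243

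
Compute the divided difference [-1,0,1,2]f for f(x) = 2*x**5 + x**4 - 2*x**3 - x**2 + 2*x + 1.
10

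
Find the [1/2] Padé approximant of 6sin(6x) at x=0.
36*x/(6*x**2 + 1)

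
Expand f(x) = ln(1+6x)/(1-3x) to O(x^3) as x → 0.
6*x + O(x**3)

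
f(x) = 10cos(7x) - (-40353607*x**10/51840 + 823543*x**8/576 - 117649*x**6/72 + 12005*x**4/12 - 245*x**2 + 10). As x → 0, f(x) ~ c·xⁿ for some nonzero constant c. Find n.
12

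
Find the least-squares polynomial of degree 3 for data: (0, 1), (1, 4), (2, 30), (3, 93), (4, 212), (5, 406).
101/126 + (-593/756)x + (106/63)x² + (317/108)x³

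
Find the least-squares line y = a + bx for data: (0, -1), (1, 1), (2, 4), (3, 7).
a = -13/10, b = 27/10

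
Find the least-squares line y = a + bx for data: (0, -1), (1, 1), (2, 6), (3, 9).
a = -3/2, b = 7/2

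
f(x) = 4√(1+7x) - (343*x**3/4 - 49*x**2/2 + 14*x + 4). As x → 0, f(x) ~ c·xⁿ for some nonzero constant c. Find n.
4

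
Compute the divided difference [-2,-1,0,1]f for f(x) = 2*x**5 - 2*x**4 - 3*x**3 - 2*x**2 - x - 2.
11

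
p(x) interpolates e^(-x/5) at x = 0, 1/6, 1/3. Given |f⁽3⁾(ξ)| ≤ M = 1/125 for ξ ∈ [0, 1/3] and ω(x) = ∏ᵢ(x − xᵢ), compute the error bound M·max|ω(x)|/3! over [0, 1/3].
sqrt(3)/729000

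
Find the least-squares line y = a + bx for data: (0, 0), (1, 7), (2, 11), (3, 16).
a = 7/10, b = 26/5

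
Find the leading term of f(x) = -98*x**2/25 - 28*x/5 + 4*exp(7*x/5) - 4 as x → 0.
686*x**3/375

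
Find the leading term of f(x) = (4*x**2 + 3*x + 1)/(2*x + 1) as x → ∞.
2*x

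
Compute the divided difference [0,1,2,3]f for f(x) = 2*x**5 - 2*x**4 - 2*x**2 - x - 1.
38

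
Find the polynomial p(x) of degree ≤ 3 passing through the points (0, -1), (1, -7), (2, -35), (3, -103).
-3*x**3 - 2*x**2 - x - 1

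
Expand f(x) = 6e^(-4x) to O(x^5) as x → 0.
6 - 24*x + 48*x**2 - 64*x**3 + 64*x**4 + O(x**5)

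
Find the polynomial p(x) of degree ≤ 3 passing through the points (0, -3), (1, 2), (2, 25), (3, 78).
2*x**3 + 3*x**2 - 3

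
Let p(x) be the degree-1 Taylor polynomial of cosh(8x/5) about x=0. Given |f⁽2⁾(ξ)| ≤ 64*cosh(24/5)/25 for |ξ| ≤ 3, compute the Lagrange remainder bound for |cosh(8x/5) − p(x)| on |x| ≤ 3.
288*cosh(24/5)/25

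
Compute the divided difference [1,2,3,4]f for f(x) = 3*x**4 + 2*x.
30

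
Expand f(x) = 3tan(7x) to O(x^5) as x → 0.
21*x + 343*x**3 + O(x**5)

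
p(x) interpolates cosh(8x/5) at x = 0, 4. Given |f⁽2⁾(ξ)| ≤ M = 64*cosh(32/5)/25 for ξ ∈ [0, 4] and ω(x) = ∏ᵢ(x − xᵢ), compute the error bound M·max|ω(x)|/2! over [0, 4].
128*cosh(32/5)/25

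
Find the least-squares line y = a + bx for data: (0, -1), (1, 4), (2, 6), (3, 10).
a = -1/2, b = 7/2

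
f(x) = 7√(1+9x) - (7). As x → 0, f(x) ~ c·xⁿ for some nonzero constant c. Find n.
1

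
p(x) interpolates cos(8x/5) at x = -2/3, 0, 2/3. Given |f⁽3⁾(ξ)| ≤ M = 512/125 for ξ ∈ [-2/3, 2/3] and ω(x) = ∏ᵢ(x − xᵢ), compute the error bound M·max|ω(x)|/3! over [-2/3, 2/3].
4096*sqrt(3)/91125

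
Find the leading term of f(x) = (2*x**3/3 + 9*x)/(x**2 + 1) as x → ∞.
2*x/3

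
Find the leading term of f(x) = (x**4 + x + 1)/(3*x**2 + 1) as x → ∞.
x**2/3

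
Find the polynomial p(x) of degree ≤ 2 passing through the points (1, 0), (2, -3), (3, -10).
-2*x**2 + 3*x - 1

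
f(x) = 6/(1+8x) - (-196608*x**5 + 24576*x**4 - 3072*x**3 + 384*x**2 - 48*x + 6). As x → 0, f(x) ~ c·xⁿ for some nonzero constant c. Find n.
6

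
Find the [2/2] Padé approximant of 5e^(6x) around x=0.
(15*x**2 + 15*x + 5)/(3*x**2 - 3*x + 1)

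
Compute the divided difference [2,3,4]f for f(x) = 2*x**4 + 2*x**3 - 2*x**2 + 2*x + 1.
126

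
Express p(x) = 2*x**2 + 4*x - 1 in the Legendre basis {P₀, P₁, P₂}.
(-1/3)P₀ + (4)P₁ + (4/3)P₂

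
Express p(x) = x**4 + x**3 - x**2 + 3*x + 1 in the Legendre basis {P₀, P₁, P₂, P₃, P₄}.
(13/15)P₀ + (18/5)P₁ + (-2/21)P₂ + (2/5)P₃ + (8/35)P₄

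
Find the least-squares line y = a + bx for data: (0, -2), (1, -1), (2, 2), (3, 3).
a = -11/5, b = 9/5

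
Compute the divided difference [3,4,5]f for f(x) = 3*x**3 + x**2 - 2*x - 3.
37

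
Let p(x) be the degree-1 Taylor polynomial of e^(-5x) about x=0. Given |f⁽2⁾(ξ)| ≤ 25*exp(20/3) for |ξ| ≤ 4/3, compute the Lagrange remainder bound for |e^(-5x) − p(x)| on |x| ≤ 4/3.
200*exp(20/3)/9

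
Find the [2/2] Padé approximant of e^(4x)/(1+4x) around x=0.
(28*x**2/9 + 8*x/3 + 1)/(-44*x**2/9 + 8*x/3 + 1)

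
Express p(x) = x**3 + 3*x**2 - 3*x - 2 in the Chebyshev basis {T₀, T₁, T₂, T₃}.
(-1/2)T₀ + (-9/4)T₁ + (3/2)T₂ + (1/4)T₃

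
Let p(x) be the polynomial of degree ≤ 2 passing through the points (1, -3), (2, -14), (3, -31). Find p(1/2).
1/4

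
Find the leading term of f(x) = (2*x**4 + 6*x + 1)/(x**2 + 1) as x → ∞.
2*x**2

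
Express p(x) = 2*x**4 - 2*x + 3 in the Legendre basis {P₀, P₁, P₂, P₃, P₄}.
(17/5)P₀ + (-2)P₁ + (8/7)P₂ + (16/35)P₄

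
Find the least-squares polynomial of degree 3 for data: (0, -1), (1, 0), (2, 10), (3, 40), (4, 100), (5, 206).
-145/126 + (1165/756)x + (-125/63)x² + (215/108)x³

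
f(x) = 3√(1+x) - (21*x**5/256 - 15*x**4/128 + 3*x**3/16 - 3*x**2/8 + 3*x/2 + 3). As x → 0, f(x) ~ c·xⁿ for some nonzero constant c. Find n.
6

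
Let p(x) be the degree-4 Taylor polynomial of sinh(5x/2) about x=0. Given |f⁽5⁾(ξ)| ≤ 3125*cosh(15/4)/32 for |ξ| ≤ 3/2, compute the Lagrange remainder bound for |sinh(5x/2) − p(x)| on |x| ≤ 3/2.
50625*cosh(15/4)/8192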